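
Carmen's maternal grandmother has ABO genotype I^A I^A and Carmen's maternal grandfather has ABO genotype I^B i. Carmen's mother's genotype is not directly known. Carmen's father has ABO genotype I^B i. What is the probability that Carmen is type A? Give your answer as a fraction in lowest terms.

Carmen's mother's ABO genotype from I^A I^A × I^B i: 1/2 I^A I^B, 1/2 I^A i.
Crossing each possibility with the father I^B i and summing P(type A): 1/2·1/4 + 1/2·1/4 = 1/4.

1/4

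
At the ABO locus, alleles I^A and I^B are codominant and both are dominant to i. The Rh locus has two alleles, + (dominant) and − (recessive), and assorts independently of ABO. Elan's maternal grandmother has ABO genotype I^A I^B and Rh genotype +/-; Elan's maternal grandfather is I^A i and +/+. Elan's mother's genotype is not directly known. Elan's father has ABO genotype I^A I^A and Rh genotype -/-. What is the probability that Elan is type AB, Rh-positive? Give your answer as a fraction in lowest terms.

Elan's mother's ABO genotype from I^A I^B × I^A i: 1/4 I^A I^A, 1/4 I^A I^B, 1/4 I^A i, 1/4 I^B i.
Crossing each possibility with the father I^A I^A and summing P(type AB): 1/4·0 + 1/4·1/2 + 1/4·0 + 1/4·1/2 = 1/4.
Similarly for Rh via the mother's Rh distribution: P(Rh+) = 3/4.
Independent loci: 1/4 × 3/4 = 3/16.

3/16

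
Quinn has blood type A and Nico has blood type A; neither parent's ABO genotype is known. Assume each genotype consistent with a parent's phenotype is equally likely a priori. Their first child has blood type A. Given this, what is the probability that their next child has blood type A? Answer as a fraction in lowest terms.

Possible genotypes: Quinn ∈ {AA, AO}; Nico ∈ {AA, AO}.
Weight each parental genotype pair by prior × P(type-A child):
  AA × AA: posterior weight 4/15; P(next child type A) = 1.
  AA × AO: posterior weight 4/15; P(next child type A) = 1.
  AO × AA: posterior weight 4/15; P(next child type A) = 1.
  AO × AO: posterior weight 1/5; P(next child type A) = 3/4.
Weighted sum = 19/20.

19/20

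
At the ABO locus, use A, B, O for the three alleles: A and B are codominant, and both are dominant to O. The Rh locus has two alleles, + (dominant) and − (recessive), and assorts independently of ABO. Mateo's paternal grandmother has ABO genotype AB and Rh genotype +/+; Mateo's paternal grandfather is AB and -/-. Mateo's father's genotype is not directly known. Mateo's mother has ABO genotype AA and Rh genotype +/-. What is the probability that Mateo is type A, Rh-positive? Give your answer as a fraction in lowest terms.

3/8

Mateo's father's ABO genotype from AB × AB: 1/4 AA, 1/2 AB, 1/4 BB.
Crossing each possibility with the mother AA and summing P(type A): 1/4·1 + 1/2·1/2 + 1/4·0 = 1/2.
Similarly for Rh via the father's Rh distribution: P(Rh+) = 3/4.
Independent loci: 1/2 × 3/4 = 3/8.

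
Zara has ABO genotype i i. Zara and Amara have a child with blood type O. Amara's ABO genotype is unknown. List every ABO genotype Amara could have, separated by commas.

For each candidate genotype of Amara, check whether crossing it with i i can produce every observed child phenotype.
  I^A I^A → possible child types {A} ✗
  I^A I^B → possible child types {A, B} ✗
  I^A i → possible child types {O, A} ✓
  I^B I^B → possible child types {B} ✗
  I^B i → possible child types {O, B} ✓
  i i → possible child types {O} ✓

I^A i, I^B i, i i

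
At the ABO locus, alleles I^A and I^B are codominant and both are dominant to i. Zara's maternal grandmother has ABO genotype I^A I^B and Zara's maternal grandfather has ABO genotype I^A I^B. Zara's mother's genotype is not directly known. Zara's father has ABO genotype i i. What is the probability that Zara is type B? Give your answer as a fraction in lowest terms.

Zara's mother's ABO genotype from I^A I^B × I^A I^B: 1/4 I^A I^A, 1/2 I^A I^B, 1/4 I^B I^B.
Crossing each possibility with the father i i and summing P(type B): 1/4·0 + 1/2·1/2 + 1/4·1 = 1/2.

1/2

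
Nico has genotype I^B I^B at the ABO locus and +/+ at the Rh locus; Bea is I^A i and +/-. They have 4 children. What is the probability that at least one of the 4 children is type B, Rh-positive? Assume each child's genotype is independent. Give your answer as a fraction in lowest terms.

ABO cross I^B I^B × I^A i → 1/2 B, 1/2 AB.
Rh cross +/+ × +/- → 1 Rh+; so P(type B, Rh-positive) = 1/2 × 1 = 1/2 per child.
P(none) = (1/2)^4 = 1/16; P(at least one) = 1 − 1/16 = 15/16.

15/16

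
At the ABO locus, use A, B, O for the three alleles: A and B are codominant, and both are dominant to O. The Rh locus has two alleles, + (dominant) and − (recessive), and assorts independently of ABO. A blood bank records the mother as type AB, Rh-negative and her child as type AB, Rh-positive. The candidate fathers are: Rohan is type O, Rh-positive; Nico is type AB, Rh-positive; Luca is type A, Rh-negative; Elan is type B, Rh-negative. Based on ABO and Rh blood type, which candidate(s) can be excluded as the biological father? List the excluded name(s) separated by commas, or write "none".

A candidate is excluded only if no genotype consistent with his phenotype could produce a type AB, Rh-positive child with a type AB, Rh-negative mother.
Rohan (type O, Rh+): no genotype consistent with that phenotype can produce a type-AB Rh+ child with a type-AB mother.
Luca (type A, Rh-): no genotype consistent with that phenotype can produce a type-AB Rh+ child with a type-AB mother.
Elan (type B, Rh-): no genotype consistent with that phenotype can produce a type-AB Rh+ child with a type-AB mother.

Rohan, Luca, Elan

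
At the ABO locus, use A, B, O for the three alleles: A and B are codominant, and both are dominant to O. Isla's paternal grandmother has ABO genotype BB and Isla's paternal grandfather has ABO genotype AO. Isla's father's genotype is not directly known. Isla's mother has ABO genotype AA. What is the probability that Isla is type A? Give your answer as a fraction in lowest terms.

Isla's father's ABO genotype from BB × AO: 1/2 AB, 1/2 BO.
Crossing each possibility with the mother AA and summing P(type A): 1/2·1/2 + 1/2·1/2 = 1/2.

1/2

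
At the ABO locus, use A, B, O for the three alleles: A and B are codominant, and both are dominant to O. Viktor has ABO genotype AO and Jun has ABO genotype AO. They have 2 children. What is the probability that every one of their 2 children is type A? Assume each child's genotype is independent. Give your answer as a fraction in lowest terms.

9/16

ABO cross AO × AO → 1/4 O, 3/4 A.
So P(type A) = 3/4 per child.
All 2 independent: (3/4)^2 = 9/16.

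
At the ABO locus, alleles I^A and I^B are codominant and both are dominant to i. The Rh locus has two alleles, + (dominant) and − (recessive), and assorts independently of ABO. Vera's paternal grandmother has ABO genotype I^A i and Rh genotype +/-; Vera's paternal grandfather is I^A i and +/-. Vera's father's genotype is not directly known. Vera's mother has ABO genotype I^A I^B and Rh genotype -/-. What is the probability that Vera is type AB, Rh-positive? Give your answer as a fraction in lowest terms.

Vera's father's ABO genotype from I^A i × I^A i: 1/4 I^A I^A, 1/2 I^A i, 1/4 i i.
Crossing each possibility with the mother I^A I^B and summing P(type AB): 1/4·1/2 + 1/2·1/4 + 1/4·0 = 1/4.
Similarly for Rh via the father's Rh distribution: P(Rh+) = 1/2.
Independent loci: 1/4 × 1/2 = 1/8.

1/8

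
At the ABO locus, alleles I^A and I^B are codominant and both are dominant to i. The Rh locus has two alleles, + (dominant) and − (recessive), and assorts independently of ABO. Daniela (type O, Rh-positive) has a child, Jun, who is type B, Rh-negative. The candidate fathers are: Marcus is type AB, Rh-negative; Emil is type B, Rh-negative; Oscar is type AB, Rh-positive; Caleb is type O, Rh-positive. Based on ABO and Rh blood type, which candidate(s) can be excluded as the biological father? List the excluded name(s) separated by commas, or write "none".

A candidate is excluded only if no genotype consistent with his phenotype could produce a type B, Rh-negative child with a type O, Rh-positive mother.
Caleb (type O, Rh+): no genotype consistent with that phenotype can produce a type-B Rh- child with a type-O mother.

Caleb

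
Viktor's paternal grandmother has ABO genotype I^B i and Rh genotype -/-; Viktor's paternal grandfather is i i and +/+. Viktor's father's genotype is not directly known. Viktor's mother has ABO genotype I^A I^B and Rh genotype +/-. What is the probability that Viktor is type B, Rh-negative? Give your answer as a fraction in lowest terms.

Viktor's father's ABO genotype from I^B i × i i: 1/2 I^B i, 1/2 i i.
Crossing each possibility with the mother I^A I^B and summing P(type B): 1/2·1/2 + 1/2·1/2 = 1/2.
Similarly for Rh via the father's Rh distribution: P(Rh-) = 1/4.
Independent loci: 1/2 × 1/4 = 1/8.

1/8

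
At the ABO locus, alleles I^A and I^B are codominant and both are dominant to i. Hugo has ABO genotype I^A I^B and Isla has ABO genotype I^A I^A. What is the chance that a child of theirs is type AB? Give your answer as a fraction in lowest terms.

1/2

ABO cross I^A I^B × I^A I^A → offspring phenotypes: 1/2 A, 1/2 AB.
So P(type AB) = 1/2.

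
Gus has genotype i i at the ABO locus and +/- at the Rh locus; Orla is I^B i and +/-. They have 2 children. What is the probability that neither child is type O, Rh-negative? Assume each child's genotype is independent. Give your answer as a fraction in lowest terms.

ABO cross i i × I^B i → 1/2 O, 1/2 B.
Rh cross +/- × +/- → 3/4 Rh+, 1/4 Rh-; so P(type O, Rh-negative) = 1/2 × 1/4 = 1/8 per child.
P(not type O, Rh-negative) = 7/8 for one child; (7/8)^2 = 49/64.

49/64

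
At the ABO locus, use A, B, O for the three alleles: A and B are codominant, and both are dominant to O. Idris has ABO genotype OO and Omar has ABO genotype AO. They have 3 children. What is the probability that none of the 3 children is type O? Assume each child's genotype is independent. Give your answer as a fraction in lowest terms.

ABO cross OO × AO → 1/2 O, 1/2 A.
So P(type O) = 1/2 per child.
P(not type O) = 1/2 for one child; (1/2)^3 = 1/8.

1/8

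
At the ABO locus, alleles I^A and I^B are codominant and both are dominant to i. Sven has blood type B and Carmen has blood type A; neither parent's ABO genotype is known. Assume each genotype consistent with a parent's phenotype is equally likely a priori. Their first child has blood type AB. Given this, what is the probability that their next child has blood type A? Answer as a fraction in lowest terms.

Possible genotypes: Sven ∈ {I^B I^B, I^B i}; Carmen ∈ {I^A I^A, I^A i}.
Weight each parental genotype pair by prior × P(type-AB child):
  I^B I^B × I^A I^A: posterior weight 4/9; P(next child type A) = 0.
  I^B I^B × I^A i: posterior weight 2/9; P(next child type A) = 0.
  I^B i × I^A I^A: posterior weight 2/9; P(next child type A) = 1/2.
  I^B i × I^A i: posterior weight 1/9; P(next child type A) = 1/4.
Weighted sum = 5/36.

5/36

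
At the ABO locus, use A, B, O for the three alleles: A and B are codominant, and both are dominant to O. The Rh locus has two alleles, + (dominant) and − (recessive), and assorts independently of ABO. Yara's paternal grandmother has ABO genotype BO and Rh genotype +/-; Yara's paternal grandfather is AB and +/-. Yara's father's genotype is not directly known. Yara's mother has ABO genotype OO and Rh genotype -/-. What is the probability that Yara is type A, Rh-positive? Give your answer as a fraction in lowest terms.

1/8

Yara's father's ABO genotype from BO × AB: 1/4 AB, 1/4 AO, 1/4 BB, 1/4 BO.
Crossing each possibility with the mother OO and summing P(type A): 1/4·1/2 + 1/4·1/2 + 1/4·0 + 1/4·0 = 1/4.
Similarly for Rh via the father's Rh distribution: P(Rh+) = 1/2.
Independent loci: 1/4 × 1/2 = 1/8.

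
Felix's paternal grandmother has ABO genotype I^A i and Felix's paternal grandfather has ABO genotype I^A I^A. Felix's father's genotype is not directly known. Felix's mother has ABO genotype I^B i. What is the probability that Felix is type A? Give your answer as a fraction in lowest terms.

Felix's father's ABO genotype from I^A i × I^A I^A: 1/2 I^A I^A, 1/2 I^A i.
Crossing each possibility with the mother I^B i and summing P(type A): 1/2·1/2 + 1/2·1/4 = 3/8.

3/8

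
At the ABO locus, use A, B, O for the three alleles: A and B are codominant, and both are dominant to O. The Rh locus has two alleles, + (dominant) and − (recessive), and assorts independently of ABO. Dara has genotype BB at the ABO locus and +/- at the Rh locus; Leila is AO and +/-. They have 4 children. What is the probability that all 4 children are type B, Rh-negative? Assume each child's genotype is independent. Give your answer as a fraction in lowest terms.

1/4096

ABO cross BB × AO → 1/2 B, 1/2 AB.
Rh cross +/- × +/- → 3/4 Rh+, 1/4 Rh-; so P(type B, Rh-negative) = 1/2 × 1/4 = 1/8 per child.
All 4 independent: (1/8)^4 = 1/4096.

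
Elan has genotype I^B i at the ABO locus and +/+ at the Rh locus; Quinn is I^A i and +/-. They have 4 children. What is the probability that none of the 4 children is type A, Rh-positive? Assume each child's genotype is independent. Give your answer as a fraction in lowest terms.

ABO cross I^B i × I^A i → 1/4 O, 1/4 A, 1/4 B, 1/4 AB.
Rh cross +/+ × +/- → 1 Rh+; so P(type A, Rh-positive) = 1/4 × 1 = 1/4 per child.
P(not type A, Rh-positive) = 3/4 for one child; (3/4)^4 = 81/256.

81/256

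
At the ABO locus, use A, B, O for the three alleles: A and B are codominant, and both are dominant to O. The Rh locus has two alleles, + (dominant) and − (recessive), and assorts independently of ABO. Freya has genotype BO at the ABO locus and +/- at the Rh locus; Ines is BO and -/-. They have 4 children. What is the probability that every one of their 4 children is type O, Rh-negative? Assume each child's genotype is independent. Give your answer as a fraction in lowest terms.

ABO cross BO × BO → 1/4 O, 3/4 B.
Rh cross +/- × -/- → 1/2 Rh+, 1/2 Rh-; so P(type O, Rh-negative) = 1/4 × 1/2 = 1/8 per child.
All 4 independent: (1/8)^4 = 1/4096.

1/4096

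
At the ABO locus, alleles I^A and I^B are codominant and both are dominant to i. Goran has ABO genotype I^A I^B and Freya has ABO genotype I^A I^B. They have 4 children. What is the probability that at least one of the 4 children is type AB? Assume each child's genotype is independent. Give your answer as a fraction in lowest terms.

ABO cross I^A I^B × I^A I^B → 1/4 A, 1/4 B, 1/2 AB.
So P(type AB) = 1/2 per child.
P(none) = (1/2)^4 = 1/16; P(at least one) = 1 − 1/16 = 15/16.

15/16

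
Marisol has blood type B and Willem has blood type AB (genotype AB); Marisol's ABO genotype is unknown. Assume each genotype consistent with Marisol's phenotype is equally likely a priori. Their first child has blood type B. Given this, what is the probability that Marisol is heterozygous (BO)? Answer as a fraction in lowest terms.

Possible genotypes: Marisol ∈ {BB, BO}; Willem ∈ {AB}.
Weight each parental genotype pair by prior × P(type-B child):
  BB × AB: posterior weight 1/2.
  BO × AB: posterior weight 1/2.
Sum the posterior weight over pairs where Marisol is BO: 1/2.

1/2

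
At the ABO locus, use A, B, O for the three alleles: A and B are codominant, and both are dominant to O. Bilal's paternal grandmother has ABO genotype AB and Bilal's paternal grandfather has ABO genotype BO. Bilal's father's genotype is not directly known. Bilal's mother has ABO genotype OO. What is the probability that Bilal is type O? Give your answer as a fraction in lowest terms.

Bilal's father's ABO genotype from AB × BO: 1/4 AB, 1/4 AO, 1/4 BB, 1/4 BO.
Crossing each possibility with the mother OO and summing P(type O): 1/4·0 + 1/4·1/2 + 1/4·0 + 1/4·1/2 = 1/4.

1/4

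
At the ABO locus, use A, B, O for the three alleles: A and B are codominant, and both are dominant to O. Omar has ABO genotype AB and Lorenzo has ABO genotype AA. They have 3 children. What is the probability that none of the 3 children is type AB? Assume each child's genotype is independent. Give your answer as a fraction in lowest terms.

ABO cross AB × AA → 1/2 A, 1/2 AB.
So P(type AB) = 1/2 per child.
P(not type AB) = 1/2 for one child; (1/2)^3 = 1/8.

1/8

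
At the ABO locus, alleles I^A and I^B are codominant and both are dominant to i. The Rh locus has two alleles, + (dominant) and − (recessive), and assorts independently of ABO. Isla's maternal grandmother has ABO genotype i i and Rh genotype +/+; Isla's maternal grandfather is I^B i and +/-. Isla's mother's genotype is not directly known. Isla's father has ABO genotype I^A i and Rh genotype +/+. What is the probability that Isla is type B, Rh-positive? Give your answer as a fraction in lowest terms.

Isla's mother's ABO genotype from i i × I^B i: 1/2 I^B i, 1/2 i i.
Crossing each possibility with the father I^A i and summing P(type B): 1/2·1/4 + 1/2·0 = 1/8.
Similarly for Rh via the mother's Rh distribution: P(Rh+) = 1.
Independent loci: 1/8 × 1 = 1/8.

1/8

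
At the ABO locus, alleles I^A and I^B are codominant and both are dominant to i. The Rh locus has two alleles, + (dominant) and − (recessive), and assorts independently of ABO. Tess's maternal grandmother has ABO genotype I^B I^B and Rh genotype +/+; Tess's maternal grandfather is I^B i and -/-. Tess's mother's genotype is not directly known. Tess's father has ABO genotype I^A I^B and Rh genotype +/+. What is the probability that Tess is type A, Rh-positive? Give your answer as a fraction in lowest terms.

Tess's mother's ABO genotype from I^B I^B × I^B i: 1/2 I^B I^B, 1/2 I^B i.
Crossing each possibility with the father I^A I^B and summing P(type A): 1/2·0 + 1/2·1/4 = 1/8.
Similarly for Rh via the mother's Rh distribution: P(Rh+) = 1.
Independent loci: 1/8 × 1 = 1/8.

1/8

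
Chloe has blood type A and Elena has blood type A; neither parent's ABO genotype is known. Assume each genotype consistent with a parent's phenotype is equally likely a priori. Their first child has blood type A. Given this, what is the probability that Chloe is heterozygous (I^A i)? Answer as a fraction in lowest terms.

Possible genotypes: Chloe ∈ {I^A I^A, I^A i}; Elena ∈ {I^A I^A, I^A i}.
Weight each parental genotype pair by prior × P(type-A child):
  I^A I^A × I^A I^A: posterior weight 4/15.
  I^A I^A × I^A i: posterior weight 4/15.
  I^A i × I^A I^A: posterior weight 4/15.
  I^A i × I^A i: posterior weight 1/5.
Sum the posterior weight over pairs where Chloe is I^A i: 7/15.

7/15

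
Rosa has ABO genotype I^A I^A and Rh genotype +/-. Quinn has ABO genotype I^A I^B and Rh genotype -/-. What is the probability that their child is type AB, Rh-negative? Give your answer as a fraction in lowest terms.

ABO cross I^A I^A × I^A I^B → offspring phenotypes: 1/2 A, 1/2 AB.
Rh cross +/- × -/- → 1/2 Rh+, 1/2 Rh-.
Independent loci: P(type AB, Rh-negative) = 1/2 × 1/2 = 1/4.

1/4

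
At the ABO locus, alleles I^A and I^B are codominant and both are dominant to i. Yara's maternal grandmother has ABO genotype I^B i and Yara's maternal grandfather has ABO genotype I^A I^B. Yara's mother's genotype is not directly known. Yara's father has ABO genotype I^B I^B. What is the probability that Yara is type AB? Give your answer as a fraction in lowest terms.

Yara's mother's ABO genotype from I^B i × I^A I^B: 1/4 I^A I^B, 1/4 I^A i, 1/4 I^B I^B, 1/4 I^B i.
Crossing each possibility with the father I^B I^B and summing P(type AB): 1/4·1/2 + 1/4·1/2 + 1/4·0 + 1/4·0 = 1/4.

1/4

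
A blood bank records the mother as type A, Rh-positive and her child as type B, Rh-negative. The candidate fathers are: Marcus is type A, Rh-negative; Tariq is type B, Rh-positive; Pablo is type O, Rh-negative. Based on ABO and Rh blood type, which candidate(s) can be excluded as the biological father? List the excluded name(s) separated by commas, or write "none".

A candidate is excluded only if no genotype consistent with his phenotype could produce a type B, Rh-negative child with a type A, Rh-positive mother.
Marcus (type A, Rh-): no genotype consistent with that phenotype can produce a type-B Rh- child with a type-A mother.
Pablo (type O, Rh-): no genotype consistent with that phenotype can produce a type-B Rh- child with a type-A mother.

Marcus, Pablo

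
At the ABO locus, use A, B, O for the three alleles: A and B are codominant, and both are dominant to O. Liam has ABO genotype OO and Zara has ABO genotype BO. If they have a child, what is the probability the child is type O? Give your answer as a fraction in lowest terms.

1/2

ABO cross OO × BO → offspring phenotypes: 1/2 O, 1/2 B.
So P(type O) = 1/2.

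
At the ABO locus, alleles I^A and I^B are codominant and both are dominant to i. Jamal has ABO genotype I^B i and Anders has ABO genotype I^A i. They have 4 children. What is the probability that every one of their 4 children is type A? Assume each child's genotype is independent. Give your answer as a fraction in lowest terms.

ABO cross I^B i × I^A i → 1/4 O, 1/4 A, 1/4 B, 1/4 AB.
So P(type A) = 1/4 per child.
All 4 independent: (1/4)^4 = 1/256.

1/256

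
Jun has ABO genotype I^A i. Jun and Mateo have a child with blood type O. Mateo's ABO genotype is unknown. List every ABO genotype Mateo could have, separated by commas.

For each candidate genotype of Mateo, check whether crossing it with I^A i can produce every observed child phenotype.
  I^A I^A → possible child types {A} ✗
  I^A I^B → possible child types {A, B, AB} ✗
  I^A i → possible child types {O, A} ✓
  I^B I^B → possible child types {B, AB} ✗
  I^B i → possible child types {O, A, B, AB} ✓
  i i → possible child types {O, A} ✓

I^A i, I^B i, i i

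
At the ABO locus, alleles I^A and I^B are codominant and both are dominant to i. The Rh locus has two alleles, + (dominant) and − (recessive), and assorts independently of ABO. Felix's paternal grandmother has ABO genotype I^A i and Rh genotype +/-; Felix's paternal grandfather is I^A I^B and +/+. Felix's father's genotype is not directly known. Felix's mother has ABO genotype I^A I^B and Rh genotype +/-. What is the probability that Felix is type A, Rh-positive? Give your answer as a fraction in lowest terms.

21/64

Felix's father's ABO genotype from I^A i × I^A I^B: 1/4 I^A I^A, 1/4 I^A I^B, 1/4 I^A i, 1/4 I^B i.
Crossing each possibility with the mother I^A I^B and summing P(type A): 1/4·1/2 + 1/4·1/4 + 1/4·1/2 + 1/4·1/4 = 3/8.
Similarly for Rh via the father's Rh distribution: P(Rh+) = 7/8.
Independent loci: 3/8 × 7/8 = 21/64.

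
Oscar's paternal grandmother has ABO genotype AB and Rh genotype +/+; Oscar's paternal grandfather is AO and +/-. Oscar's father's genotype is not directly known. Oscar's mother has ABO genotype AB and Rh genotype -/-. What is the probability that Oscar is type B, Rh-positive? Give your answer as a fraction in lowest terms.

3/16

Oscar's father's ABO genotype from AB × AO: 1/4 AA, 1/4 AB, 1/4 AO, 1/4 BO.
Crossing each possibility with the mother AB and summing P(type B): 1/4·0 + 1/4·1/4 + 1/4·1/4 + 1/4·1/2 = 1/4.
Similarly for Rh via the father's Rh distribution: P(Rh+) = 3/4.
Independent loci: 1/4 × 3/4 = 3/16.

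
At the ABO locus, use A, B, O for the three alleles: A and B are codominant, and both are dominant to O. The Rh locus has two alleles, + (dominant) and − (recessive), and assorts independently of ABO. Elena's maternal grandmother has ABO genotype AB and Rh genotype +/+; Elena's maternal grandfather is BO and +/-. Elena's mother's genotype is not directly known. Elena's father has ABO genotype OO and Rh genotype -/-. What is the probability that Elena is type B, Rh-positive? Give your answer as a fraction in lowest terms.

3/8

Elena's mother's ABO genotype from AB × BO: 1/4 AB, 1/4 AO, 1/4 BB, 1/4 BO.
Crossing each possibility with the father OO and summing P(type B): 1/4·1/2 + 1/4·0 + 1/4·1 + 1/4·1/2 = 1/2.
Similarly for Rh via the mother's Rh distribution: P(Rh+) = 3/4.
Independent loci: 1/2 × 3/4 = 3/8.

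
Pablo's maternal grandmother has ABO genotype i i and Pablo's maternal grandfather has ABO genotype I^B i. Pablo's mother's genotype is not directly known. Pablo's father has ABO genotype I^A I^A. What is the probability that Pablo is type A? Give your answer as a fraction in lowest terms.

Pablo's mother's ABO genotype from i i × I^B i: 1/2 I^B i, 1/2 i i.
Crossing each possibility with the father I^A I^A and summing P(type A): 1/2·1/2 + 1/2·1 = 3/4.

3/4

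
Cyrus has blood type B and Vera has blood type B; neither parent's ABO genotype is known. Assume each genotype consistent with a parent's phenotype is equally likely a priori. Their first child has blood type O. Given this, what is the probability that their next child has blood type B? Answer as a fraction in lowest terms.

Possible genotypes: Cyrus ∈ {BB, BO}; Vera ∈ {BB, BO}.
Weight each parental genotype pair by prior × P(type-O child):
  BO × BO: posterior weight 1; P(next child type B) = 3/4.
Weighted sum = 3/4.

3/4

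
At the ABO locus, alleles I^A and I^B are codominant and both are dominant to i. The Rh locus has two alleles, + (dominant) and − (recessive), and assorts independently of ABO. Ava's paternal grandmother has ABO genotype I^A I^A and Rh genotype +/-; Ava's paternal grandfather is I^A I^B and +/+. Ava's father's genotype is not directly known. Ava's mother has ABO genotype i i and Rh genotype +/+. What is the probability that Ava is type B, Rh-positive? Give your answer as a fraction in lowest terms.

1/4

Ava's father's ABO genotype from I^A I^A × I^A I^B: 1/2 I^A I^A, 1/2 I^A I^B.
Crossing each possibility with the mother i i and summing P(type B): 1/2·0 + 1/2·1/2 = 1/4.
Similarly for Rh via the father's Rh distribution: P(Rh+) = 1.
Independent loci: 1/4 × 1 = 1/4.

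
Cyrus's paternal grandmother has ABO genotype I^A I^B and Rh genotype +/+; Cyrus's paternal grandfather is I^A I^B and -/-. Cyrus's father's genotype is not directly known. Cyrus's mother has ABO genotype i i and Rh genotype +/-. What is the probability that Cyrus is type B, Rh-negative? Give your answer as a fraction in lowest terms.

Cyrus's father's ABO genotype from I^A I^B × I^A I^B: 1/4 I^A I^A, 1/2 I^A I^B, 1/4 I^B I^B.
Crossing each possibility with the mother i i and summing P(type B): 1/4·0 + 1/2·1/2 + 1/4·1 = 1/2.
Similarly for Rh via the father's Rh distribution: P(Rh-) = 1/4.
Independent loci: 1/2 × 1/4 = 1/8.

1/8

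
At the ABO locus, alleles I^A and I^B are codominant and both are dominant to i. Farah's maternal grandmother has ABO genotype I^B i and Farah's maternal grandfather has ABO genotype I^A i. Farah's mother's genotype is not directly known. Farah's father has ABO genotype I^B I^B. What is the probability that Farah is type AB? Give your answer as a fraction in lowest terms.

1/4

Farah's mother's ABO genotype from I^B i × I^A i: 1/4 I^A I^B, 1/4 I^A i, 1/4 I^B i, 1/4 i i.
Crossing each possibility with the father I^B I^B and summing P(type AB): 1/4·1/2 + 1/4·1/2 + 1/4·0 + 1/4·0 = 1/4.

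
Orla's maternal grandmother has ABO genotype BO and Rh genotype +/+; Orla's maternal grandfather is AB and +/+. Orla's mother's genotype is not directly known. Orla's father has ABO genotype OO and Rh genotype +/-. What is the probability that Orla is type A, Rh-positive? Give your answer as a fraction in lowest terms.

1/4

Orla's mother's ABO genotype from BO × AB: 1/4 AB, 1/4 AO, 1/4 BB, 1/4 BO.
Crossing each possibility with the father OO and summing P(type A): 1/4·1/2 + 1/4·1/2 + 1/4·0 + 1/4·0 = 1/4.
Similarly for Rh via the mother's Rh distribution: P(Rh+) = 1.
Independent loci: 1/4 × 1 = 1/4.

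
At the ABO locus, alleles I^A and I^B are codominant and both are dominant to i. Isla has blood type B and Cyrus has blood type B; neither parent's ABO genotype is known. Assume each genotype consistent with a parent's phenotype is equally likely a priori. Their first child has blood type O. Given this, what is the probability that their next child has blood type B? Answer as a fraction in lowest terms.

3/4

Possible genotypes: Isla ∈ {I^B I^B, I^B i}; Cyrus ∈ {I^B I^B, I^B i}.
Weight each parental genotype pair by prior × P(type-O child):
  I^B i × I^B i: posterior weight 1; P(next child type B) = 3/4.
Weighted sum = 3/4.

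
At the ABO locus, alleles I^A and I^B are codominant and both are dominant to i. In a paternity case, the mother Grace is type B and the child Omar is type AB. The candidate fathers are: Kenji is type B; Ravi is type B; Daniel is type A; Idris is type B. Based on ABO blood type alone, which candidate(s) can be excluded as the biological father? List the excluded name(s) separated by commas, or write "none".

Kenji, Ravi, Idris

A candidate is excluded only if no genotype consistent with his phenotype could produce a type AB child with a type B mother.
Kenji (type B): no genotype consistent with that phenotype can produce a type-AB child with a type-B mother.
Ravi (type B): no genotype consistent with that phenotype can produce a type-AB child with a type-B mother.
Idris (type B): no genotype consistent with that phenotype can produce a type-AB child with a type-B mother.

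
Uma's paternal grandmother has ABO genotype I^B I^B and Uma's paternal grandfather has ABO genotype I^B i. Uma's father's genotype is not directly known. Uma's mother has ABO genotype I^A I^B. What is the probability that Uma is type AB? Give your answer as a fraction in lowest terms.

Uma's father's ABO genotype from I^B I^B × I^B i: 1/2 I^B I^B, 1/2 I^B i.
Crossing each possibility with the mother I^A I^B and summing P(type AB): 1/2·1/2 + 1/2·1/4 = 3/8.

3/8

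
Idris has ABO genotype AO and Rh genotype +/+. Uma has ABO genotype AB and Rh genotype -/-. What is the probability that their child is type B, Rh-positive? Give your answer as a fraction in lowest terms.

ABO cross AO × AB → offspring phenotypes: 1/2 A, 1/4 B, 1/4 AB.
Rh cross +/+ × -/- → 1 Rh+.
Independent loci: P(type B, Rh-positive) = 1/4 × 1 = 1/4.

1/4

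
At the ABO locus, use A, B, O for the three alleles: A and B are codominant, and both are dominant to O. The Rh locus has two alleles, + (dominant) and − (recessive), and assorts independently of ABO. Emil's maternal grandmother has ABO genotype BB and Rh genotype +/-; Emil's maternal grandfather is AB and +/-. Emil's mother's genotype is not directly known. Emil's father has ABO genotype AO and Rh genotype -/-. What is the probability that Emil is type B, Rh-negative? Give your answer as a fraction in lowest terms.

Emil's mother's ABO genotype from BB × AB: 1/2 AB, 1/2 BB.
Crossing each possibility with the father AO and summing P(type B): 1/2·1/4 + 1/2·1/2 = 3/8.
Similarly for Rh via the mother's Rh distribution: P(Rh-) = 1/2.
Independent loci: 3/8 × 1/2 = 3/16.

3/16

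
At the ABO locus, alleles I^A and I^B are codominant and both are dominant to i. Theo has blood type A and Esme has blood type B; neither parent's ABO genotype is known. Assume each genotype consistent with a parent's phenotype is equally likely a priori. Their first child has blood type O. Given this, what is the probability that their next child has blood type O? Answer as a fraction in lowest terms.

Possible genotypes: Theo ∈ {I^A I^A, I^A i}; Esme ∈ {I^B I^B, I^B i}.
Weight each parental genotype pair by prior × P(type-O child):
  I^A i × I^B i: posterior weight 1; P(next child type O) = 1/4.
Weighted sum = 1/4.

1/4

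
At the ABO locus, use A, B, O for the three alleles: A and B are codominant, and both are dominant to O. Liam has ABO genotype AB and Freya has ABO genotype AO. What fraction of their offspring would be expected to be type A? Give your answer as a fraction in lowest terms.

ABO cross AB × AO → offspring phenotypes: 1/2 A, 1/4 B, 1/4 AB.
So P(type A) = 1/2.

1/2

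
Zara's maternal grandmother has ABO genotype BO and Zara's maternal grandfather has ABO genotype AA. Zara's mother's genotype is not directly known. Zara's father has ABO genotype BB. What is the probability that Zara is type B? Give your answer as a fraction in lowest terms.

Zara's mother's ABO genotype from BO × AA: 1/2 AB, 1/2 AO.
Crossing each possibility with the father BB and summing P(type B): 1/2·1/2 + 1/2·1/2 = 1/2.

1/2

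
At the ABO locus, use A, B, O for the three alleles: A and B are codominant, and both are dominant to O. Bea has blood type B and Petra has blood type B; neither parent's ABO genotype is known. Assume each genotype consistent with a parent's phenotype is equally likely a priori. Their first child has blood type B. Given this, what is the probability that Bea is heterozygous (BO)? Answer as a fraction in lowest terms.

Possible genotypes: Bea ∈ {BB, BO}; Petra ∈ {BB, BO}.
Weight each parental genotype pair by prior × P(type-B child):
  BB × BB: posterior weight 4/15.
  BB × BO: posterior weight 4/15.
  BO × BB: posterior weight 4/15.
  BO × BO: posterior weight 1/5.
Sum the posterior weight over pairs where Bea is BO: 7/15.

7/15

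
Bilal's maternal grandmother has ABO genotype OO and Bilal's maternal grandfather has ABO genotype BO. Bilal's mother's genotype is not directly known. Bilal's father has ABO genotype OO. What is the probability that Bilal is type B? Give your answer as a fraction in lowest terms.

1/4

Bilal's mother's ABO genotype from OO × BO: 1/2 BO, 1/2 OO.
Crossing each possibility with the father OO and summing P(type B): 1/2·1/2 + 1/2·0 = 1/4.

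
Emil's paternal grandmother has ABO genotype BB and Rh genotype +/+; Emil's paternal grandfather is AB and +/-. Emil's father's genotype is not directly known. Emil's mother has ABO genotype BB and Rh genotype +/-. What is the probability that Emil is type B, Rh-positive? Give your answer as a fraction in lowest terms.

21/32

Emil's father's ABO genotype from BB × AB: 1/2 AB, 1/2 BB.
Crossing each possibility with the mother BB and summing P(type B): 1/2·1/2 + 1/2·1 = 3/4.
Similarly for Rh via the father's Rh distribution: P(Rh+) = 7/8.
Independent loci: 3/4 × 7/8 = 21/32.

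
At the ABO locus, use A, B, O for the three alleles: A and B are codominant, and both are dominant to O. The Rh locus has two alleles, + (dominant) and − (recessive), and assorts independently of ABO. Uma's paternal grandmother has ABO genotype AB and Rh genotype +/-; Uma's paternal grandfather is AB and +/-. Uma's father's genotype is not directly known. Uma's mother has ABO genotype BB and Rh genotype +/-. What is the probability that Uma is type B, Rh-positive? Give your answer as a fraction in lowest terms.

3/8

Uma's father's ABO genotype from AB × AB: 1/4 AA, 1/2 AB, 1/4 BB.
Crossing each possibility with the mother BB and summing P(type B): 1/4·0 + 1/2·1/2 + 1/4·1 = 1/2.
Similarly for Rh via the father's Rh distribution: P(Rh+) = 3/4.
Independent loci: 1/2 × 3/4 = 3/8.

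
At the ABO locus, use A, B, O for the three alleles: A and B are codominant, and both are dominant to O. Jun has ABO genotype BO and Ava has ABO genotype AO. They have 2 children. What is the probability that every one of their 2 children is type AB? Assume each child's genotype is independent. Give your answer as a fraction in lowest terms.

1/16

ABO cross BO × AO → 1/4 O, 1/4 A, 1/4 B, 1/4 AB.
So P(type AB) = 1/4 per child.
All 2 independent: (1/4)^2 = 1/16.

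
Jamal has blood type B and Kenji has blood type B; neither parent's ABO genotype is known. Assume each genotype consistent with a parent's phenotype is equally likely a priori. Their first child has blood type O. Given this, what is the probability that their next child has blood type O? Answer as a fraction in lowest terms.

1/4

Possible genotypes: Jamal ∈ {I^B I^B, I^B i}; Kenji ∈ {I^B I^B, I^B i}.
Weight each parental genotype pair by prior × P(type-O child):
  I^B i × I^B i: posterior weight 1; P(next child type O) = 1/4.
Weighted sum = 1/4.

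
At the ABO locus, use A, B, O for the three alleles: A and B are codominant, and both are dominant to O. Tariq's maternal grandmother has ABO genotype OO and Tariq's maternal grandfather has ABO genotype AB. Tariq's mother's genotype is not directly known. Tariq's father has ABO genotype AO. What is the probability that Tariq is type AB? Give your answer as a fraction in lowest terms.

1/8

Tariq's mother's ABO genotype from OO × AB: 1/2 AO, 1/2 BO.
Crossing each possibility with the father AO and summing P(type AB): 1/2·0 + 1/2·1/4 = 1/8.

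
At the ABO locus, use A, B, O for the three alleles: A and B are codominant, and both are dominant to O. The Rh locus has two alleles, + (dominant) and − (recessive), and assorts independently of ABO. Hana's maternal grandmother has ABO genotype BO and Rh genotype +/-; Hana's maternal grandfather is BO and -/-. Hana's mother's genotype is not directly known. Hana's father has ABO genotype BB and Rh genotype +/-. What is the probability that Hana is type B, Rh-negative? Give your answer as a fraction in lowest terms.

Hana's mother's ABO genotype from BO × BO: 1/4 BB, 1/2 BO, 1/4 OO.
Crossing each possibility with the father BB and summing P(type B): 1/4·1 + 1/2·1 + 1/4·1 = 1.
Similarly for Rh via the mother's Rh distribution: P(Rh-) = 3/8.
Independent loci: 1 × 3/8 = 3/8.

3/8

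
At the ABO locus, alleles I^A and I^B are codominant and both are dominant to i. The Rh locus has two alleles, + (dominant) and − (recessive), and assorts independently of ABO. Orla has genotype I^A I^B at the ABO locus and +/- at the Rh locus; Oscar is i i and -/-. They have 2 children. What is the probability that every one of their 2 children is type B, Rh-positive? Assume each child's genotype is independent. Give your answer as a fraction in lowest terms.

ABO cross I^A I^B × i i → 1/2 A, 1/2 B.
Rh cross +/- × -/- → 1/2 Rh+, 1/2 Rh-; so P(type B, Rh-positive) = 1/2 × 1/2 = 1/4 per child.
All 2 independent: (1/4)^2 = 1/16.

1/16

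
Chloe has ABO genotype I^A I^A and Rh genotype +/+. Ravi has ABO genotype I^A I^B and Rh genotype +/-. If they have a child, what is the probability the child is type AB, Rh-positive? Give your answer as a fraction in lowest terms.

ABO cross I^A I^A × I^A I^B → offspring phenotypes: 1/2 A, 1/2 AB.
Rh cross +/+ × +/- → 1 Rh+.
Independent loci: P(type AB, Rh-positive) = 1/2 × 1 = 1/2.

1/2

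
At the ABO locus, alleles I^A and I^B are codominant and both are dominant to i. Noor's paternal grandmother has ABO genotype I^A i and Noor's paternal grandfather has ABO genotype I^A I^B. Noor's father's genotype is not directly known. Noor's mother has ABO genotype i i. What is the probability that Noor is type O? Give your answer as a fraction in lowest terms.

1/4

Noor's father's ABO genotype from I^A i × I^A I^B: 1/4 I^A I^A, 1/4 I^A I^B, 1/4 I^A i, 1/4 I^B i.
Crossing each possibility with the mother i i and summing P(type O): 1/4·0 + 1/4·0 + 1/4·1/2 + 1/4·1/2 = 1/4.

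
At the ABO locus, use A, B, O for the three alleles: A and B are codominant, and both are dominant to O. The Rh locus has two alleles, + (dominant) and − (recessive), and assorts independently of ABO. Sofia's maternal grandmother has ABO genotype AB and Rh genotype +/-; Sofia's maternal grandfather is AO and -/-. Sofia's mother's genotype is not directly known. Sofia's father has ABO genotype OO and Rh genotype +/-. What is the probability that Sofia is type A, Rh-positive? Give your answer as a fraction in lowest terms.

Sofia's mother's ABO genotype from AB × AO: 1/4 AA, 1/4 AB, 1/4 AO, 1/4 BO.
Crossing each possibility with the father OO and summing P(type A): 1/4·1 + 1/4·1/2 + 1/4·1/2 + 1/4·0 = 1/2.
Similarly for Rh via the mother's Rh distribution: P(Rh+) = 5/8.
Independent loci: 1/2 × 5/8 = 5/16.

5/16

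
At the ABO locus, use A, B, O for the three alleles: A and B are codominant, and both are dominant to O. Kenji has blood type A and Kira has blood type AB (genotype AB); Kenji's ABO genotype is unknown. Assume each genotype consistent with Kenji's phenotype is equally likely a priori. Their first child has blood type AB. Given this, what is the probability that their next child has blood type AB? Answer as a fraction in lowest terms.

Possible genotypes: Kenji ∈ {AA, AO}; Kira ∈ {AB}.
Weight each parental genotype pair by prior × P(type-AB child):
  AA × AB: posterior weight 2/3; P(next child type AB) = 1/2.
  AO × AB: posterior weight 1/3; P(next child type AB) = 1/4.
Weighted sum = 5/12.

5/12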